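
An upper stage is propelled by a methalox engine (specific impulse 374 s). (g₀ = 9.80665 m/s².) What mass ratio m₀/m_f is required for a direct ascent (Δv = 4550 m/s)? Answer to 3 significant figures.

mass ratio ≈ 3.46

v_e = Isp · g₀ = 374 × 9.80665 = 3667.7 m/s.
By the Tsiolkovsky rocket equation, m₀/m_f = exp(Δv / v_e) = exp(4550 / 3667.7) = exp(1.2406) = 3.4576.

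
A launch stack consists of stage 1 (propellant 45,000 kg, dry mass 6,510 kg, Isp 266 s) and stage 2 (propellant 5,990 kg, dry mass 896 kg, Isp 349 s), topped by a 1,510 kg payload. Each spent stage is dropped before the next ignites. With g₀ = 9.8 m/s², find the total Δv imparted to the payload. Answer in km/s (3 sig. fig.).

Ignition mass of stage 1 = 45,000+6,510 + 5,990+896 + 1,510 = 59,906 kg.
Stage 1: m₀ = 59,906 kg, m_f = 59,906 − 45,000 = 14,906 kg; Δv = 266×9.8×ln(4.019) = 2606.8×1.3910 ≈ 3626 m/s.
Stage 2: m₀ = 8,396 kg, m_f = 8,396 − 5,990 = 2,406 kg; Δv = 349×9.8×ln(3.49) = 3420.2×1.2498 ≈ 4275 m/s.
Total Δv = 3626 + 4275 = 7901 m/s.

Δv ≈ 7.90 km/s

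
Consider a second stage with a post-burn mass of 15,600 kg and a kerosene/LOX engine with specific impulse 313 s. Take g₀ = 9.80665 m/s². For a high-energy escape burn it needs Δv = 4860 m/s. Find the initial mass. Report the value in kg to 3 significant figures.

v_e = Isp · g₀ = 313 × 9.80665 = 3069.5 m/s.
Using Δv = v_e ln(m₀/m_f): m₀/m_f = exp(Δv / v_e) = exp(4860 / 3069.5) = exp(1.5833) = 4.8711.
m₀ = m_f × 4.8711 = 15,600 × 4.8711 = 75,989.2 kg.

initial mass ≈ 76000 kg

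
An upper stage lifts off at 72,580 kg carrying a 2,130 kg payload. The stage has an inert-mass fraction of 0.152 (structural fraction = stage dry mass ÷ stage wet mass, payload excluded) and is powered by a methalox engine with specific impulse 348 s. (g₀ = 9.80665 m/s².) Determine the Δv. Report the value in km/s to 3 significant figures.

Δv ≈ 5.91 km/s

Stage wet mass = m₀ − payload = 72,580 − 2,130 = 70,450 kg.
Stage dry mass = ε × stage wet mass = 0.152 × 70,450 = 10,708.4 kg.
Burnout mass m_f = stage dry + payload = 10,708.4 + 2,130 = 12,838.4 kg.
v_e = Isp · g₀ = 348 × 9.80665 = 3412.7 m/s.
Δv = v_e · ln(72,580/12,838.4) = 3412.7 × ln(5.653) = 3412.7 × 1.7322 ≈ 5912 m/s.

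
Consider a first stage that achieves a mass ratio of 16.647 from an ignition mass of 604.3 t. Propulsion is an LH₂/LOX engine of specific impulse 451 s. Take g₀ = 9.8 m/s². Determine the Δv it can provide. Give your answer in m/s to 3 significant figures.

Δv ≈ 12400 m/s

v_e = Isp · g₀ = 451 × 9.8 = 4419.8 m/s.
From the ideal rocket equation, Δv = v_e · ln(16.647) = 4419.8 × 2.8122 ≈ 12429.5 m/s.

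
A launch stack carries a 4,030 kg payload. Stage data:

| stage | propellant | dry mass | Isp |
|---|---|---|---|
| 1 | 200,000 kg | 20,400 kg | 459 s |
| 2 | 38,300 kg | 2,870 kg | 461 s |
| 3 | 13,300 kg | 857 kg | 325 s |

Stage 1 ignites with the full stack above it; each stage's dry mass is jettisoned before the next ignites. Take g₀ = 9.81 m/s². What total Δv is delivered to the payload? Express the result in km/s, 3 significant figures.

Ignition mass of stage 1 = 200,000+20,400 + 38,300+2,870 + 13,300+857 + 4,030 = 279,757 kg.
Stage 1: m₀ = 279,757 kg, m_f = 279,757 − 200,000 = 79,757 kg; Δv = 459×9.81×ln(3.508) = 4502.8×1.2549 ≈ 5651 m/s.
Stage 2: m₀ = 59,357 kg, m_f = 59,357 − 38,300 = 21,057 kg; Δv = 461×9.81×ln(2.819) = 4522.4×1.0363 ≈ 4687 m/s.
Stage 3: m₀ = 18,187 kg, m_f = 18,187 − 13,300 = 4,887 kg; Δv = 325×9.81×ln(3.722) = 3188.2×1.3141 ≈ 4190 m/s.
Total Δv = 5651 + 4687 + 4190 = 14528 m/s.

Δv ≈ 14.5 km/s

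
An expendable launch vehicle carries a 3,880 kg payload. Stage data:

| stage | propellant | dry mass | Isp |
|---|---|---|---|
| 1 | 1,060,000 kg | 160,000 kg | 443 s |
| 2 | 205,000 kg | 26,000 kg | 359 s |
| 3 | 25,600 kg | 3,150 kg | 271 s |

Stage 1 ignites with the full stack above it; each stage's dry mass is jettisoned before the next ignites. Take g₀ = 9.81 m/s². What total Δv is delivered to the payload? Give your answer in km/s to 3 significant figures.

Ignition mass of stage 1 = 1,060,000+160,000 + 205,000+26,000 + 25,600+3,150 + 3,880 = 1,483,630 kg.
Stage 1: m₀ = 1,483,630 kg, m_f = 1,483,630 − 1,060,000 = 423,630 kg; Δv = 443×9.81×ln(3.502) = 4345.8×1.2534 ≈ 5447 m/s.
Stage 2: m₀ = 263,630 kg, m_f = 263,630 − 205,000 = 58,630 kg; Δv = 359×9.81×ln(4.497) = 3521.8×1.5033 ≈ 5294 m/s.
Stage 3: m₀ = 32,630 kg, m_f = 32,630 − 25,600 = 7,030 kg; Δv = 271×9.81×ln(4.642) = 2658.5×1.5350 ≈ 4081 m/s.
Total Δv = 5447 + 5294 + 4081 = 14822 m/s.

Δv ≈ 14.8 km/s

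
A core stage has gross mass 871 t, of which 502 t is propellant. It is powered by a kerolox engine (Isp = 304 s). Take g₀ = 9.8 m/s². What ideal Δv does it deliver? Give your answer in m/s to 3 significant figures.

Δv ≈ 2560 m/s

v_e = Isp · g₀ = 304 × 9.8 = 2979.2 m/s.
m_f = m₀ − m_prop = 871 − 502 = 369 t.
By the Tsiolkovsky rocket equation, Δv = v_e · ln(m₀/m_f) = 2979.2 × ln(2.36) = 2979.2 × 0.8588 ≈ 2558.7 m/s.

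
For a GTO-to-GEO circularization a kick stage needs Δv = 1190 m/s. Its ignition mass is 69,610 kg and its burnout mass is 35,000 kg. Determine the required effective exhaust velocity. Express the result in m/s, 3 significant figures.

v_e ≈ 1730 m/s

ln(m₀/m_f) = ln(69610/35000) = ln(1.989) = 0.6876.
v_e = Δv / ln(m₀/m_f) = 1190 / 0.6876 = 1730.8 m/s.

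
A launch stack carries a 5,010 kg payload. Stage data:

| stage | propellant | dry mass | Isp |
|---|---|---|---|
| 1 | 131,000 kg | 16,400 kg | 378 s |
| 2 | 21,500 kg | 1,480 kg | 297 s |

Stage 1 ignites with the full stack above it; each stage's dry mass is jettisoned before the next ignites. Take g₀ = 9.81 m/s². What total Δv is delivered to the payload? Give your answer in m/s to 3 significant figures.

Δv ≈ 9350 m/s

Ignition mass of stage 1 = 131,000+16,400 + 21,500+1,480 + 5,010 = 175,390 kg.
Stage 1: m₀ = 175,390 kg, m_f = 175,390 − 131,000 = 44,390 kg; Δv = 378×9.81×ln(3.951) = 3708.2×1.3740 ≈ 5095 m/s.
Stage 2: m₀ = 27,990 kg, m_f = 27,990 − 21,500 = 6,490 kg; Δv = 297×9.81×ln(4.313) = 2913.6×1.4616 ≈ 4258 m/s.
Total Δv = 5095 + 4258 = 9353 m/s.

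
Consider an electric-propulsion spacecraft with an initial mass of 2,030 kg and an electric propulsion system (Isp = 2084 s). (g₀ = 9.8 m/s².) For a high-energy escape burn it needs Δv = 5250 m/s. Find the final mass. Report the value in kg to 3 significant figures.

v_e = Isp · g₀ = 2084 × 9.8 = 20423.2 m/s.
By the Tsiolkovsky rocket equation, m₀/m_f = exp(Δv / v_e) = exp(5250 / 20423.2) = exp(0.2571) = 1.2931.
m_f = m₀ / 1.2931 = 2,030 / 1.2931 = 1,569.87 kg.

final mass ≈ 1570 kg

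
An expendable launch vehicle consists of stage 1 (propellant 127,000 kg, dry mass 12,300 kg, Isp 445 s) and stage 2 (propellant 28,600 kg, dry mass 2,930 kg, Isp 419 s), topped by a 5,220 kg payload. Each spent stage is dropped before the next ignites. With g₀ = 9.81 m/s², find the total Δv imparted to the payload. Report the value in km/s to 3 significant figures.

Ignition mass of stage 1 = 127,000+12,300 + 28,600+2,930 + 5,220 = 176,050 kg.
Stage 1: m₀ = 176,050 kg, m_f = 176,050 − 127,000 = 49,050 kg; Δv = 445×9.81×ln(3.589) = 4365.4×1.2779 ≈ 5579 m/s.
Stage 2: m₀ = 36,750 kg, m_f = 36,750 − 28,600 = 8,150 kg; Δv = 419×9.81×ln(4.509) = 4110.4×1.5061 ≈ 6191 m/s.
Total Δv = 5579 + 6191 = 11770 m/s.

Δv ≈ 11.8 km/s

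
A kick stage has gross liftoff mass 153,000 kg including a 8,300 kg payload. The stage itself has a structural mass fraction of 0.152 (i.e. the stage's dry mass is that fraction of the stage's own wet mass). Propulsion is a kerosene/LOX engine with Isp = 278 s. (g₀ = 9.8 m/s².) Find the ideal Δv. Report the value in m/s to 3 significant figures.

Δv ≈ 4410 m/s

Stage wet mass = m₀ − payload = 153,000 − 8,300 = 144,700 kg.
Stage dry mass = ε × stage wet mass = 0.152 × 144,700 = 21,994.4 kg.
Burnout mass m_f = stage dry + payload = 21,994.4 + 8,300 = 30,294.4 kg.
v_e = Isp · g₀ = 278 × 9.8 = 2724.4 m/s.
By the Tsiolkovsky rocket equation, Δv = v_e · ln(153,000/30,294.4) = 2724.4 × ln(5.05) = 2724.4 × 1.6195 ≈ 4412 m/s.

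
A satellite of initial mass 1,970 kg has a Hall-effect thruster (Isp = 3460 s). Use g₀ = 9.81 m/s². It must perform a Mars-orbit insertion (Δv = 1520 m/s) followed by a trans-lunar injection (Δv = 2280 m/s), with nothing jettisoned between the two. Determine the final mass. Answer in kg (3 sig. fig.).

final mass ≈ 1760 kg

v_e = Isp · g₀ = 3460 × 9.81 = 33942.6 m/s.
After the first burn: m = 1970 × exp(−1520/33942.6) = 1970 × 0.95621 = 1,883.73 kg.
After the second burn: m = 1,883.73 × exp(−2280/33942.6) = 1,883.73 × 0.93503 = 1,761.34 kg.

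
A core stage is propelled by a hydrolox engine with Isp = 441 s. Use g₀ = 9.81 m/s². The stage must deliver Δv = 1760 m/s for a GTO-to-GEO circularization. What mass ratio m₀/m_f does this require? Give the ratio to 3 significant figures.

v_e = Isp · g₀ = 441 × 9.81 = 4326.2 m/s.
Using Δv = v_e ln(m₀/m_f): m₀/m_f = exp(Δv / v_e) = exp(1760 / 4326.2) = exp(0.4068) = 1.5020.

mass ratio ≈ 1.50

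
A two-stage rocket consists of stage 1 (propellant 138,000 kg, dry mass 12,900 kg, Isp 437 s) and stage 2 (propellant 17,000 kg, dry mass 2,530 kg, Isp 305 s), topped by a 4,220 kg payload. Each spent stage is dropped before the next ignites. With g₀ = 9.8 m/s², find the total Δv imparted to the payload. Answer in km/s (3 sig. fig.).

Ignition mass of stage 1 = 138,000+12,900 + 17,000+2,530 + 4,220 = 174,650 kg.
Stage 1: m₀ = 174,650 kg, m_f = 174,650 − 138,000 = 36,650 kg; Δv = 437×9.8×ln(4.765) = 4282.6×1.5614 ≈ 6687 m/s.
Stage 2: m₀ = 23,750 kg, m_f = 23,750 − 17,000 = 6,750 kg; Δv = 305×9.8×ln(3.519) = 2989.0×1.2580 ≈ 3760 m/s.
Total Δv = 6687 + 3760 = 10447 m/s.

Δv ≈ 10.4 km/s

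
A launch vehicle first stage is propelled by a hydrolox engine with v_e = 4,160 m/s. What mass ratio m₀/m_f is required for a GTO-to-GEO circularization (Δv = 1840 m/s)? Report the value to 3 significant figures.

By the Tsiolkovsky rocket equation, m₀/m_f = exp(Δv / v_e) = exp(1840 / 4160.0) = exp(0.4423) = 1.5563.

mass ratio ≈ 1.56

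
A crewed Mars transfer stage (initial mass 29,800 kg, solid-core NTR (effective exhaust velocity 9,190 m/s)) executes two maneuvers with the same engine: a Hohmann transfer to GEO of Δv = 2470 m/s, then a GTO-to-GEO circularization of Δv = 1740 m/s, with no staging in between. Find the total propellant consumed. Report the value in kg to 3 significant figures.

After the first burn: m = 29800 × exp(−2470/9190.0) = 29800 × 0.76432 = 22,776.7 kg.
After the second burn: m = 22,776.7 × exp(−1740/9190.0) = 22,776.7 × 0.82751 = 18,847.9 kg.
Total propellant = m₀ − m_final = 29800 − 18,847.9 = 10,952.1 kg.

total propellant consumed ≈ 11000 kg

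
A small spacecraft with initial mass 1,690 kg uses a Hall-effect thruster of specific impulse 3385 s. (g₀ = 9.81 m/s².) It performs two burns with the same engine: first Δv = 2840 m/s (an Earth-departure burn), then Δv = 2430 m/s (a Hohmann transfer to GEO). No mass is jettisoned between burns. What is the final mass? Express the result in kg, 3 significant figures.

final mass ≈ 1440 kg

v_e = Isp · g₀ = 3385 × 9.81 = 33206.8 m/s.
After the first burn: m = 1690 × exp(−2840/33206.8) = 1690 × 0.91803 = 1,551.47 kg.
After the second burn: m = 1,551.47 × exp(−2430/33206.8) = 1,551.47 × 0.92944 = 1,442 kg.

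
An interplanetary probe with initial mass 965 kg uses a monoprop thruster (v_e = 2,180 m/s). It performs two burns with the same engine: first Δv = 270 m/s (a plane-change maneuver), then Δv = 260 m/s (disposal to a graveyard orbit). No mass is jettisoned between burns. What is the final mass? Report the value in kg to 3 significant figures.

final mass ≈ 757 kg

After the first burn: m = 965 × exp(−270/2180.0) = 965 × 0.88351 = 852.587 kg.
After the second burn: m = 852.587 × exp(−260/2180.0) = 852.587 × 0.88757 = 756.731 kg.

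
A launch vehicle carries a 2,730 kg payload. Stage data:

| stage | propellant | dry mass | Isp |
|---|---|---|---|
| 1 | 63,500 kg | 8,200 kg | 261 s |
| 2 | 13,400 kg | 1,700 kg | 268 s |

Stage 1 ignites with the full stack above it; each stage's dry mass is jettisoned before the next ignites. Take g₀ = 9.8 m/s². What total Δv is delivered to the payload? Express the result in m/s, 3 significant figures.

Δv ≈ 6820 m/s

Ignition mass of stage 1 = 63,500+8,200 + 13,400+1,700 + 2,730 = 89,530 kg.
Stage 1: m₀ = 89,530 kg, m_f = 89,530 − 63,500 = 26,030 kg; Δv = 261×9.8×ln(3.439) = 2557.8×1.2353 ≈ 3160 m/s.
Stage 2: m₀ = 17,830 kg, m_f = 17,830 − 13,400 = 4,430 kg; Δv = 268×9.8×ln(4.025) = 2626.4×1.3925 ≈ 3657 m/s.
Total Δv = 3160 + 3657 = 6817 m/s.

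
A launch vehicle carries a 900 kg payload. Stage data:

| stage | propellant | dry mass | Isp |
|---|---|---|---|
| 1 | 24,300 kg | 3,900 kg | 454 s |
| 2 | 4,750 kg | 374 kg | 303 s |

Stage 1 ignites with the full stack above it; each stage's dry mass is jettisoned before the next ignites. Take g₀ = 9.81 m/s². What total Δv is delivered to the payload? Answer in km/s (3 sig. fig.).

Δv ≈ 10.1 km/s

Ignition mass of stage 1 = 24,300+3,900 + 4,750+374 + 900 = 34,224 kg.
Stage 1: m₀ = 34,224 kg, m_f = 34,224 − 24,300 = 9,924 kg; Δv = 454×9.81×ln(3.449) = 4453.7×1.2380 ≈ 5514 m/s.
Stage 2: m₀ = 6,024 kg, m_f = 6,024 − 4,750 = 1,274 kg; Δv = 303×9.81×ln(4.728) = 2972.4×1.5536 ≈ 4618 m/s.
Total Δv = 5514 + 4618 = 10132 m/s.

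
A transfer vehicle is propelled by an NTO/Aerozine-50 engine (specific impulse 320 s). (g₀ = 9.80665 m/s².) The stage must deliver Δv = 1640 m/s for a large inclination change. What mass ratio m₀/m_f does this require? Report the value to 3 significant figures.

mass ratio ≈ 1.69

v_e = Isp · g₀ = 320 × 9.80665 = 3138.1 m/s.
Rocket equation: m₀/m_f = exp(Δv / v_e) = exp(1640 / 3138.1) = exp(0.5226) = 1.6864.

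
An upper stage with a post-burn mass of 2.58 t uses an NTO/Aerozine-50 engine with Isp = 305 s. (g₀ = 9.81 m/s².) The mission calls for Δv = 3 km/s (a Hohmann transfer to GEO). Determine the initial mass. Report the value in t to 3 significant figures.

initial mass ≈ 7.03 t

v_e = Isp · g₀ = 305 × 9.81 = 2992.1 m/s.
By the Tsiolkovsky rocket equation, m₀/m_f = exp(Δv / v_e) = exp(3000 / 2992.1) = exp(1.0027) = 2.7255.
m₀ = m_f × 2.7255 = 2.58 × 2.7255 = 7.03179 t.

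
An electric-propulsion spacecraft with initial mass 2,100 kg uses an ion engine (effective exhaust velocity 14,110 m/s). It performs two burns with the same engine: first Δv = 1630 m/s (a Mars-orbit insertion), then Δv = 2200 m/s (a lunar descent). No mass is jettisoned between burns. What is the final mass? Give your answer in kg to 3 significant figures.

final mass ≈ 1600 kg

After the first burn: m = 2100 × exp(−1630/14110.0) = 2100 × 0.89090 = 1,870.89 kg.
After the second burn: m = 1,870.89 × exp(−2200/14110.0) = 1,870.89 × 0.85563 = 1,600.79 kg.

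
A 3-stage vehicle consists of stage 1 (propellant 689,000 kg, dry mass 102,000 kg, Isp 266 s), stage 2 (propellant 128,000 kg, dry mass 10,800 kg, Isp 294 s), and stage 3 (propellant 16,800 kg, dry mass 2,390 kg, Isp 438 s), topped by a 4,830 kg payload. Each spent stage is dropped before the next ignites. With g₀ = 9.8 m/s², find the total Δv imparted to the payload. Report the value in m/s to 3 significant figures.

Ignition mass of stage 1 = 689,000+102,000 + 128,000+10,800 + 16,800+2,390 + 4,830 = 953,820 kg.
Stage 1: m₀ = 953,820 kg, m_f = 953,820 − 689,000 = 264,820 kg; Δv = 266×9.8×ln(3.602) = 2606.8×1.2814 ≈ 3340 m/s.
Stage 2: m₀ = 162,820 kg, m_f = 162,820 − 128,000 = 34,820 kg; Δv = 294×9.8×ln(4.676) = 2881.2×1.5425 ≈ 4444 m/s.
Stage 3: m₀ = 24,020 kg, m_f = 24,020 − 16,800 = 7,220 kg; Δv = 438×9.8×ln(3.327) = 4292.4×1.2020 ≈ 5160 m/s.
Total Δv = 3340 + 4444 + 5160 = 12944 m/s.

Δv ≈ 12900 m/s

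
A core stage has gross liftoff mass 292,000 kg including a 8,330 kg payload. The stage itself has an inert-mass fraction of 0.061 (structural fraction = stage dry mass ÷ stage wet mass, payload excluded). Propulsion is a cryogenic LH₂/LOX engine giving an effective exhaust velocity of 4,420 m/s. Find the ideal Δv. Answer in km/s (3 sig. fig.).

Stage wet mass = m₀ − payload = 292,000 − 8,330 = 283,670 kg.
Stage dry mass = ε × stage wet mass = 0.061 × 283,670 = 17,303.9 kg.
Burnout mass m_f = stage dry + payload = 17,303.9 + 8,330 = 25,633.9 kg.
Using Δv = v_e ln(m₀/m_f): Δv = v_e · ln(292,000/25,633.9) = 4420.0 × ln(11.39) = 4420.0 × 2.4328 ≈ 10753 m/s.

Δv ≈ 10.8 km/s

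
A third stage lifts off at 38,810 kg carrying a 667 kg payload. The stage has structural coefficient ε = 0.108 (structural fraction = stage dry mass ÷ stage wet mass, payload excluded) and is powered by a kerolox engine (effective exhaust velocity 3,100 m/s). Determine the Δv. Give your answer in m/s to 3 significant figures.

Stage wet mass = m₀ − payload = 38,810 − 667 = 38,143 kg.
Stage dry mass = ε × stage wet mass = 0.108 × 38,143 = 4,119.44 kg.
Burnout mass m_f = stage dry + payload = 4,119.44 + 667 = 4,786.44 kg.
Using Δv = v_e ln(m₀/m_f): Δv = v_e · ln(38,810/4,786.44) = 3100.0 × ln(8.108) = 3100.0 × 2.0929 ≈ 6488 m/s.

Δv ≈ 6490 m/s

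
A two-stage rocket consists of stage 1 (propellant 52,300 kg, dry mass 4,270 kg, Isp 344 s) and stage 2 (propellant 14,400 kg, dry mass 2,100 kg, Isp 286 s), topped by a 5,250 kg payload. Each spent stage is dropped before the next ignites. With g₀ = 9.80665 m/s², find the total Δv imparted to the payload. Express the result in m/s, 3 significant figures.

Δv ≈ 6760 m/s

Ignition mass of stage 1 = 52,300+4,270 + 14,400+2,100 + 5,250 = 78,320 kg.
Stage 1: m₀ = 78,320 kg, m_f = 78,320 − 52,300 = 26,020 kg; Δv = 344×9.80665×ln(3.01) = 3373.5×1.1019 ≈ 3717 m/s.
Stage 2: m₀ = 21,750 kg, m_f = 21,750 − 14,400 = 7,350 kg; Δv = 286×9.80665×ln(2.959) = 2804.7×1.0849 ≈ 3043 m/s.
Total Δv = 3717 + 3043 = 6760 m/s.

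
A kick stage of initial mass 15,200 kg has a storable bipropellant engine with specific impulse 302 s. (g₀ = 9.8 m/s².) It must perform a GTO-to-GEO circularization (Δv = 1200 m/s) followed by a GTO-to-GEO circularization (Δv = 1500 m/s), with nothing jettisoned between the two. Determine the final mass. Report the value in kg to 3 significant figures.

v_e = Isp · g₀ = 302 × 9.8 = 2959.6 m/s.
After the first burn: m = 15200 × exp(−1200/2959.6) = 15200 × 0.66667 = 10,133.4 kg.
After the second burn: m = 10,133.4 × exp(−1500/2959.6) = 10,133.4 × 0.60241 = 6,104.46 kg.

final mass ≈ 6100 kg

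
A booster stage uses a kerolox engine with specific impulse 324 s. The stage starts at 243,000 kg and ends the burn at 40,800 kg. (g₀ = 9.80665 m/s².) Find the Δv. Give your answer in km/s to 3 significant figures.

v_e = Isp · g₀ = 324 × 9.80665 = 3177.4 m/s.
Δv = v_e · ln(m₀/m_f) = 3177.4 × ln(5.956) = 3177.4 × 1.7844 ≈ 5669.6 m/s.

Δv ≈ 5.67 km/s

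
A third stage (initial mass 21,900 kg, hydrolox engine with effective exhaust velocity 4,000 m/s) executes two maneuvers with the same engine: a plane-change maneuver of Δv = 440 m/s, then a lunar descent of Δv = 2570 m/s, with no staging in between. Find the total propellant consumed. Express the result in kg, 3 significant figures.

total propellant consumed ≈ 11600 kg

After the first burn: m = 21900 × exp(−440/4000.0) = 21900 × 0.89583 = 19,618.7 kg.
After the second burn: m = 19,618.7 × exp(−2570/4000.0) = 19,618.7 × 0.52598 = 10,319 kg.
Total propellant = m₀ − m_final = 21900 − 10,319 = 11,581 kg.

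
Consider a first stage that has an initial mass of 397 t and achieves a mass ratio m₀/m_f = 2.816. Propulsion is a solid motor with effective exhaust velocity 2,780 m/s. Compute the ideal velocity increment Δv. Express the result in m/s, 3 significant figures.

Δv = v_e · ln(2.816) = 2780.0 × 1.0353 ≈ 2878.2 m/s.

Δv ≈ 2880 m/s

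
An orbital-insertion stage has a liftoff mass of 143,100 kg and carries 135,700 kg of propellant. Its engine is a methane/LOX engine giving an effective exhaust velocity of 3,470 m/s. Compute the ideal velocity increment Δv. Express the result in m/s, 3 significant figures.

Δv ≈ 10300 m/s

m_f = m₀ − m_prop = 143,100 − 135,700 = 7,400 kg.
Δv = v_e · ln(m₀/m_f) = 3470.0 × ln(19.34) = 3470.0 × 2.9621 ≈ 10278.4 m/s.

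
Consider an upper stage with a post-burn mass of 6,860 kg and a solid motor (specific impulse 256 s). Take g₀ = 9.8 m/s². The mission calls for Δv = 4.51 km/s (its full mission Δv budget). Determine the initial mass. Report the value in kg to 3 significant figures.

v_e = Isp · g₀ = 256 × 9.8 = 2508.8 m/s.
m₀/m_f = exp(Δv / v_e) = exp(4510 / 2508.8) = exp(1.7977) = 6.0356.
m₀ = m_f × 6.0356 = 6,860 × 6.0356 = 41,404.2 kg.

initial mass ≈ 41400 kg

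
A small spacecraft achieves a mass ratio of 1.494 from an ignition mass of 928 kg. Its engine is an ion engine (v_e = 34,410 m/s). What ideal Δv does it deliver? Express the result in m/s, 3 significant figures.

Δv ≈ 13800 m/s

From the ideal rocket equation, Δv = v_e · ln(1.494) = 34410.0 × 0.4015 ≈ 13814.1 m/s.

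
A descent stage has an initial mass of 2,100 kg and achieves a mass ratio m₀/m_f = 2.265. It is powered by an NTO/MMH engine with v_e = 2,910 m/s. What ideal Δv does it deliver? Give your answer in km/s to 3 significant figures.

By the Tsiolkovsky rocket equation, Δv = v_e · ln(2.265) = 2910.0 × 0.8176 ≈ 2379.1 m/s.

Δv ≈ 2.38 km/s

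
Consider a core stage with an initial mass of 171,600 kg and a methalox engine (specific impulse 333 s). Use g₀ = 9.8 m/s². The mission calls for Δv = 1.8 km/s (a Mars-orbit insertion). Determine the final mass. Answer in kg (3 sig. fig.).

final mass ≈ 98800 kg

v_e = Isp · g₀ = 333 × 9.8 = 3263.4 m/s.
Using Δv = v_e ln(m₀/m_f): m₀/m_f = exp(Δv / v_e) = exp(1800 / 3263.4) = exp(0.5516) = 1.7360.
m_f = m₀ / 1.7360 = 171,600 / 1.7360 = 98,847.9 kg.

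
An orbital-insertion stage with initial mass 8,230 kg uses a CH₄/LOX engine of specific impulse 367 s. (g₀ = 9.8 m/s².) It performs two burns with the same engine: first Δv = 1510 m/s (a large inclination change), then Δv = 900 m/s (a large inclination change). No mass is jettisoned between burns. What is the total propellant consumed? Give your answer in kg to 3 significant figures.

total propellant consumed ≈ 4020 kg

v_e = Isp · g₀ = 367 × 9.8 = 3596.6 m/s.
After the first burn: m = 8230 × exp(−1510/3596.6) = 8230 × 0.65715 = 5,408.34 kg.
After the second burn: m = 5,408.34 × exp(−900/3596.6) = 5,408.34 × 0.77862 = 4,211.04 kg.
Total propellant = m₀ − m_final = 8230 − 4,211.04 = 4,018.96 kg.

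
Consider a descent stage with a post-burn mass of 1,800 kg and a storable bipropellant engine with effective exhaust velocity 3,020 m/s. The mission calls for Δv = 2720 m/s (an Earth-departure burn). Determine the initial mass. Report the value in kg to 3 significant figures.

initial mass ≈ 4430 kg

m₀/m_f = exp(Δv / v_e) = exp(2720 / 3020.0) = exp(0.9007) = 2.4612.
m₀ = m_f × 2.4612 = 1,800 × 2.4612 = 4,430.16 kg.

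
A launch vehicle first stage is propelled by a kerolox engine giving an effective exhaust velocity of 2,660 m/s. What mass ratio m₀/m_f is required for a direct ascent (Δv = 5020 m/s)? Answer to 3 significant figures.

mass ratio ≈ 6.60

From the ideal rocket equation, m₀/m_f = exp(Δv / v_e) = exp(5020 / 2660.0) = exp(1.8872) = 6.6010.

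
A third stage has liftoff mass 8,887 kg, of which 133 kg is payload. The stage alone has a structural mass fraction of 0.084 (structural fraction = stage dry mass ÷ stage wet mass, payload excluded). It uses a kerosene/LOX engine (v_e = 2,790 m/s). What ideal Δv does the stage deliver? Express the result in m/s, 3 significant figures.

Stage wet mass = m₀ − payload = 8,887 − 133 = 8,754 kg.
Stage dry mass = ε × stage wet mass = 0.084 × 8,754 = 735.336 kg.
Burnout mass m_f = stage dry + payload = 735.336 + 133 = 868.336 kg.
Δv = v_e · ln(8,887/868.336) = 2790.0 × ln(10.23) = 2790.0 × 2.3258 ≈ 6489 m/s.

Δv ≈ 6490 m/s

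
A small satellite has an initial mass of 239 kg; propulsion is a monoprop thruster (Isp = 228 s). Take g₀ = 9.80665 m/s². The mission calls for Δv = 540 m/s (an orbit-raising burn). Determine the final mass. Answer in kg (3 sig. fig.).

final mass ≈ 188 kg

v_e = Isp · g₀ = 228 × 9.80665 = 2235.9 m/s.
By the Tsiolkovsky rocket equation, m₀/m_f = exp(Δv / v_e) = exp(540 / 2235.9) = exp(0.2415) = 1.2732.
m_f = m₀ / 1.2732 = 239 / 1.2732 = 187.716 kg.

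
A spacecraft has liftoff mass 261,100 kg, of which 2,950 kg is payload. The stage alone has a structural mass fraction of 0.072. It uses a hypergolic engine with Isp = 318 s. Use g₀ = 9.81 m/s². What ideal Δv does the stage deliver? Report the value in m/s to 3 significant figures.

Stage wet mass = m₀ − payload = 261,100 − 2,950 = 258,150 kg.
Stage dry mass = ε × stage wet mass = 0.072 × 258,150 = 18,586.8 kg.
Burnout mass m_f = stage dry + payload = 18,586.8 + 2,950 = 21,536.8 kg.
v_e = Isp · g₀ = 318 × 9.81 = 3119.6 m/s.
Using Δv = v_e ln(m₀/m_f): Δv = v_e · ln(261,100/21,536.8) = 3119.6 × ln(12.12) = 3119.6 × 2.4951 ≈ 7784 m/s.

Δv ≈ 7780 m/s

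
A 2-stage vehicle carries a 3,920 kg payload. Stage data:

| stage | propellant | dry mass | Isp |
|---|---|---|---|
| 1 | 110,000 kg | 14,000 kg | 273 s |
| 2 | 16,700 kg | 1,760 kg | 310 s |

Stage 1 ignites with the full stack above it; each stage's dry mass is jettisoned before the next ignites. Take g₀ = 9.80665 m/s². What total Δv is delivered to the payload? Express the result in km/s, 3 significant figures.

Ignition mass of stage 1 = 110,000+14,000 + 16,700+1,760 + 3,920 = 146,380 kg.
Stage 1: m₀ = 146,380 kg, m_f = 146,380 − 110,000 = 36,380 kg; Δv = 273×9.80665×ln(4.024) = 2677.2×1.3922 ≈ 3727 m/s.
Stage 2: m₀ = 22,380 kg, m_f = 22,380 − 16,700 = 5,680 kg; Δv = 310×9.80665×ln(3.94) = 3040.1×1.3712 ≈ 4169 m/s.
Total Δv = 3727 + 4169 = 7896 m/s.

Δv ≈ 7.90 km/s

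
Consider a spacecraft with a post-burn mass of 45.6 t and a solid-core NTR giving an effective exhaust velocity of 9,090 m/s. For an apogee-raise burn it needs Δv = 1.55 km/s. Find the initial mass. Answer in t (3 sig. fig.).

Using Δv = v_e ln(m₀/m_f): m₀/m_f = exp(Δv / v_e) = exp(1550 / 9090.0) = exp(0.1705) = 1.1859.
m₀ = m_f × 1.1859 = 45.6 × 1.1859 = 54.077 t.

initial mass ≈ 54.1 t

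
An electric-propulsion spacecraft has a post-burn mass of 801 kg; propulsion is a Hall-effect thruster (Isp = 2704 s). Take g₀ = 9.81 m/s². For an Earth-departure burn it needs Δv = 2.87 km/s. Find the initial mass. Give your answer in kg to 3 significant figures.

v_e = Isp · g₀ = 2704 × 9.81 = 26526.2 m/s.
m₀/m_f = exp(Δv / v_e) = exp(2870 / 26526.2) = exp(0.1082) = 1.1143.
m₀ = m_f × 1.1143 = 801 × 1.1143 = 892.554 kg.

initial mass ≈ 893 kg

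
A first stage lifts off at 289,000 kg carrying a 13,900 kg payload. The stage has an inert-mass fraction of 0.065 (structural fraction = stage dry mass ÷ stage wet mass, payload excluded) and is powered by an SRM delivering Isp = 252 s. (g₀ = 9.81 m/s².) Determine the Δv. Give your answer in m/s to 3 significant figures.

Δv ≈ 5460 m/s

Stage wet mass = m₀ − payload = 289,000 − 13,900 = 275,100 kg.
Stage dry mass = ε × stage wet mass = 0.065 × 275,100 = 17,881.5 kg.
Burnout mass m_f = stage dry + payload = 17,881.5 + 13,900 = 31,781.5 kg.
v_e = Isp · g₀ = 252 × 9.81 = 2472.1 m/s.
Rocket equation: Δv = v_e · ln(289,000/31,781.5) = 2472.1 × ln(9.093) = 2472.1 × 2.2075 ≈ 5457 m/s.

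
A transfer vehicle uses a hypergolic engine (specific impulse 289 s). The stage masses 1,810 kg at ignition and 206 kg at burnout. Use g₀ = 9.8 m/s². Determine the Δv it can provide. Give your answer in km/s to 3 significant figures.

v_e = Isp · g₀ = 289 × 9.8 = 2832.2 m/s.
From the ideal rocket equation, Δv = v_e · ln(m₀/m_f) = 2832.2 × ln(8.786) = 2832.2 × 2.1732 ≈ 6155.0 m/s.

Δv ≈ 6.15 km/s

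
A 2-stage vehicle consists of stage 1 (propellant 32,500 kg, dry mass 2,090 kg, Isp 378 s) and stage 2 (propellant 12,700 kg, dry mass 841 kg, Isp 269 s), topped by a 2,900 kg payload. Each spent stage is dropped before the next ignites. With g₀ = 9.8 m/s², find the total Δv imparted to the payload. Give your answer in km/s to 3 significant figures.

Ignition mass of stage 1 = 32,500+2,090 + 12,700+841 + 2,900 = 51,031 kg.
Stage 1: m₀ = 51,031 kg, m_f = 51,031 − 32,500 = 18,531 kg; Δv = 378×9.8×ln(2.754) = 3704.4×1.0130 ≈ 3753 m/s.
Stage 2: m₀ = 16,441 kg, m_f = 16,441 − 12,700 = 3,741 kg; Δv = 269×9.8×ln(4.395) = 2636.2×1.4804 ≈ 3903 m/s.
Total Δv = 3753 + 3903 = 7656 m/s.

Δv ≈ 7.66 km/s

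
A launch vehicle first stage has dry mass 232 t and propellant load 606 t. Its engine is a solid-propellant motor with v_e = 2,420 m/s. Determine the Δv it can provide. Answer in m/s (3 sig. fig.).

m₀ = m_dry + m_prop = 232 + 606 = 838 t.
Δv = v_e · ln(m₀/m_f) = 2420.0 × ln(3.612) = 2420.0 × 1.2843 ≈ 3108.0 m/s.

Δv ≈ 3110 m/s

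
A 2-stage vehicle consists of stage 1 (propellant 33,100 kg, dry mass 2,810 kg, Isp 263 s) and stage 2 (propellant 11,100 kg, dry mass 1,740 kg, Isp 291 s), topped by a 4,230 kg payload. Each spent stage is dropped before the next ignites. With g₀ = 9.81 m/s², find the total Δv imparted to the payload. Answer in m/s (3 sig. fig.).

Ignition mass of stage 1 = 33,100+2,810 + 11,100+1,740 + 4,230 = 52,980 kg.
Stage 1: m₀ = 52,980 kg, m_f = 52,980 − 33,100 = 19,880 kg; Δv = 263×9.81×ln(2.665) = 2580.0×0.9802 ≈ 2529 m/s.
Stage 2: m₀ = 17,070 kg, m_f = 17,070 − 11,100 = 5,970 kg; Δv = 291×9.81×ln(2.859) = 2854.7×1.0506 ≈ 2999 m/s.
Total Δv = 2529 + 2999 = 5528 m/s.

Δv ≈ 5530 m/s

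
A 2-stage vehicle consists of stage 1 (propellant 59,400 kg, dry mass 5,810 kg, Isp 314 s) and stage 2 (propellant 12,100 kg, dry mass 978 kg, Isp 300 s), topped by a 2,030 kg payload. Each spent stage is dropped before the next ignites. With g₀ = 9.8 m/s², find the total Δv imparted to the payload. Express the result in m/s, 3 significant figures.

Δv ≈ 8890 m/s

Ignition mass of stage 1 = 59,400+5,810 + 12,100+978 + 2,030 = 80,318 kg.
Stage 1: m₀ = 80,318 kg, m_f = 80,318 − 59,400 = 20,918 kg; Δv = 314×9.8×ln(3.84) = 3077.2×1.3454 ≈ 4140 m/s.
Stage 2: m₀ = 15,108 kg, m_f = 15,108 − 12,100 = 3,008 kg; Δv = 300×9.8×ln(5.023) = 2940.0×1.6139 ≈ 4745 m/s.
Total Δv = 4140 + 4745 = 8885 m/s.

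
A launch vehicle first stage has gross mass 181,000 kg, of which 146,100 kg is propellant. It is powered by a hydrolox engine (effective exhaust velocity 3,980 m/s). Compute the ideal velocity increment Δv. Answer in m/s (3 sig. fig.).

Δv ≈ 6550 m/s

m_f = m₀ − m_prop = 181,000 − 146,100 = 34,900 kg.
Using Δv = v_e ln(m₀/m_f): Δv = v_e · ln(m₀/m_f) = 3980.0 × ln(5.186) = 3980.0 × 1.6460 ≈ 6551.1 m/s.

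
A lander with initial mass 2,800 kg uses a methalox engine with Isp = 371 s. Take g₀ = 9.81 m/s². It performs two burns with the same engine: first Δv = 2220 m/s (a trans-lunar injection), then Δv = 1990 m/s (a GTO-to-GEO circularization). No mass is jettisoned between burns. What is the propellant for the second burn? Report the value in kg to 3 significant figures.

propellant for the second burn ≈ 641 kg

v_e = Isp · g₀ = 371 × 9.81 = 3639.5 m/s.
After the first burn: m = 2800 × exp(−2220/3639.5) = 2800 × 0.54337 = 1,521.44 kg.
After the second burn: m = 1,521.44 × exp(−1990/3639.5) = 1,521.44 × 0.57881 = 880.625 kg.
Second-burn propellant = 1,521.44 − 880.625 = 640.815 kg.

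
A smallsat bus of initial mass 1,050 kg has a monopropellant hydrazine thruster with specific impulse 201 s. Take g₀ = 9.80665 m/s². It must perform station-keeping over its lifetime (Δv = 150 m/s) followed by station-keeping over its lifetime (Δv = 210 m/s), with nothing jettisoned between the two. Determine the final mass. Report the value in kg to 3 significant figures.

v_e = Isp · g₀ = 201 × 9.80665 = 1971.1 m/s.
After the first burn: m = 1050 × exp(−150/1971.1) = 1050 × 0.92673 = 973.067 kg.
After the second burn: m = 973.067 × exp(−210/1971.1) = 973.067 × 0.89894 = 874.729 kg.

final mass ≈ 875 kg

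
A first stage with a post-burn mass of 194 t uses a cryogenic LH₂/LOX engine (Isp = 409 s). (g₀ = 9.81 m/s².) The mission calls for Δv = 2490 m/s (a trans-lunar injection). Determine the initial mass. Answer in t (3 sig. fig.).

initial mass ≈ 361 t

v_e = Isp · g₀ = 409 × 9.81 = 4012.3 m/s.
From the ideal rocket equation, m₀/m_f = exp(Δv / v_e) = exp(2490 / 4012.3) = exp(0.6206) = 1.8600.
m₀ = m_f × 1.8600 = 194 × 1.8600 = 360.84 t.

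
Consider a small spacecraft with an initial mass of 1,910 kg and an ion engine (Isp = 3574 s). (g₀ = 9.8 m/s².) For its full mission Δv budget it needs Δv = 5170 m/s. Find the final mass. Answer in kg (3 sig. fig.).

v_e = Isp · g₀ = 3574 × 9.8 = 35025.2 m/s.
Using Δv = v_e ln(m₀/m_f): m₀/m_f = exp(Δv / v_e) = exp(5170 / 35025.2) = exp(0.1476) = 1.1591.
m_f = m₀ / 1.1591 = 1,910 / 1.1591 = 1,647.83 kg.

final mass ≈ 1650 kg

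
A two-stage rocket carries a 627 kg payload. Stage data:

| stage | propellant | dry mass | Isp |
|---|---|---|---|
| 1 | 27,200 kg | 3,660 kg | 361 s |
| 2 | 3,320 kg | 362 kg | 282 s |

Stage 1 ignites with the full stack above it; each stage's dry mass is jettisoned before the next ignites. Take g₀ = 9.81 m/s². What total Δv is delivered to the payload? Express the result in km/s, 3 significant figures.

Δv ≈ 9.33 km/s

Ignition mass of stage 1 = 27,200+3,660 + 3,320+362 + 627 = 35,169 kg.
Stage 1: m₀ = 35,169 kg, m_f = 35,169 − 27,200 = 7,969 kg; Δv = 361×9.81×ln(4.413) = 3541.4×1.4846 ≈ 5258 m/s.
Stage 2: m₀ = 4,309 kg, m_f = 4,309 − 3,320 = 989 kg; Δv = 282×9.81×ln(4.357) = 2766.4×1.4718 ≈ 4072 m/s.
Total Δv = 5258 + 4072 = 9330 m/s.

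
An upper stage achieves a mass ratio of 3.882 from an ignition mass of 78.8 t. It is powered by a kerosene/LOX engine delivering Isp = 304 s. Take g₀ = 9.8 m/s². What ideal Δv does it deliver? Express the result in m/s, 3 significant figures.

v_e = Isp · g₀ = 304 × 9.8 = 2979.2 m/s.
Rocket equation: Δv = v_e · ln(3.882) = 2979.2 × 1.3564 ≈ 4040.8 m/s.

Δv ≈ 4040 m/s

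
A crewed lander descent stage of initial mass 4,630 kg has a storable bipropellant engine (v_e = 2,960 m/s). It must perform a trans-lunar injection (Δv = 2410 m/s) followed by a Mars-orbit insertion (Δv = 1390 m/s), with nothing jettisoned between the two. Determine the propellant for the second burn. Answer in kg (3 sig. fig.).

After the first burn: m = 4630 × exp(−2410/2960.0) = 4630 × 0.44300 = 2,051.09 kg.
After the second burn: m = 2,051.09 × exp(−1390/2960.0) = 2,051.09 × 0.62526 = 1,282.46 kg.
Second-burn propellant = 2,051.09 − 1,282.46 = 768.63 kg.

propellant for the second burn ≈ 769 kg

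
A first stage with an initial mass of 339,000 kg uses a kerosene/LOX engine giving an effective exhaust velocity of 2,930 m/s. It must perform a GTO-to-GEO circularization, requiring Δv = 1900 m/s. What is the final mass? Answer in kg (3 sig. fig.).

m₀/m_f = exp(Δv / v_e) = exp(1900 / 2930.0) = exp(0.6485) = 1.9126.
m_f = m₀ / 1.9126 = 339,000 / 1.9126 = 177,246 kg.

final mass ≈ 177000 kg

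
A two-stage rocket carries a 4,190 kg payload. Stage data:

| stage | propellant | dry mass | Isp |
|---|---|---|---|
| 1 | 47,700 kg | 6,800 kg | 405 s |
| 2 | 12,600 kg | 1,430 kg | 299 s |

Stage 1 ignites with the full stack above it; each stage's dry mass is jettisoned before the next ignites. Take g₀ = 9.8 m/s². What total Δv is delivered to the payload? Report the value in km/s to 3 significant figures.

Ignition mass of stage 1 = 47,700+6,800 + 12,600+1,430 + 4,190 = 72,720 kg.
Stage 1: m₀ = 72,720 kg, m_f = 72,720 − 47,700 = 25,020 kg; Δv = 405×9.8×ln(2.906) = 3969.0×1.0669 ≈ 4235 m/s.
Stage 2: m₀ = 18,220 kg, m_f = 18,220 − 12,600 = 5,620 kg; Δv = 299×9.8×ln(3.242) = 2930.2×1.1762 ≈ 3446 m/s.
Total Δv = 4235 + 3446 = 7681 m/s.

Δv ≈ 7.68 km/s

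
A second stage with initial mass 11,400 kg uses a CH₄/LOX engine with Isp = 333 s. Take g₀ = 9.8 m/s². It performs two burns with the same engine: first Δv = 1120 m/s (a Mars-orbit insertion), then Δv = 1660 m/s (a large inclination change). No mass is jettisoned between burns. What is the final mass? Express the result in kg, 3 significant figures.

v_e = Isp · g₀ = 333 × 9.8 = 3263.4 m/s.
After the first burn: m = 11400 × exp(−1120/3263.4) = 11400 × 0.70950 = 8,088.3 kg.
After the second burn: m = 8,088.3 × exp(−1660/3263.4) = 8,088.3 × 0.60129 = 4,863.41 kg.

final mass ≈ 4860 kg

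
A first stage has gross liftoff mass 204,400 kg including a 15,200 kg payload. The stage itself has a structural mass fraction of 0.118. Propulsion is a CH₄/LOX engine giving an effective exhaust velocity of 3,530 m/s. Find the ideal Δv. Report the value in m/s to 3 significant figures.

Δv ≈ 5980 m/s

Stage wet mass = m₀ − payload = 204,400 − 15,200 = 189,200 kg.
Stage dry mass = ε × stage wet mass = 0.118 × 189,200 = 22,325.6 kg.
Burnout mass m_f = stage dry + payload = 22,325.6 + 15,200 = 37,525.6 kg.
Rocket equation: Δv = v_e · ln(204,400/37,525.6) = 3530.0 × ln(5.447) = 3530.0 × 1.6951 ≈ 5984 m/s.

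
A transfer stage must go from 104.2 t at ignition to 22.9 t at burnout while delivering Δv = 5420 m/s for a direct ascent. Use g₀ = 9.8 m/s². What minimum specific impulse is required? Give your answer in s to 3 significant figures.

Isp ≈ 365 s

ln(m₀/m_f) = ln(104200/22900) = ln(4.55) = 1.5152.
v_e = Δv / ln(m₀/m_f) = 5420 / 1.5152 = 3577.1 m/s.
Isp = v_e / g₀ = 3577.1 / 9.8 = 365.0 s.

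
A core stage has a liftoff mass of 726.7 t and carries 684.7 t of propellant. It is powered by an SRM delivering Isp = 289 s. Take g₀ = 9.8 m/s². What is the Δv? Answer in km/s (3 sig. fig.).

v_e = Isp · g₀ = 289 × 9.8 = 2832.2 m/s.
m_f = m₀ − m_prop = 726.7 − 684.7 = 42 t.
Rocket equation: Δv = v_e · ln(m₀/m_f) = 2832.2 × ln(17.3) = 2832.2 × 2.8508 ≈ 8074.2 m/s.

Δv ≈ 8.07 km/s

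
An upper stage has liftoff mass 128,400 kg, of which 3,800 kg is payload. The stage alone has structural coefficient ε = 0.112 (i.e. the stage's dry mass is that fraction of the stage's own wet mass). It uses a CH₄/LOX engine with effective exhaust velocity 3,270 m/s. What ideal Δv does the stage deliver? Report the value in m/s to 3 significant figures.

Stage wet mass = m₀ − payload = 128,400 − 3,800 = 124,600 kg.
Stage dry mass = ε × stage wet mass = 0.112 × 124,600 = 13,955.2 kg.
Burnout mass m_f = stage dry + payload = 13,955.2 + 3,800 = 17,755.2 kg.
Δv = v_e · ln(128,400/17,755.2) = 3270.0 × ln(7.232) = 3270.0 × 1.9785 ≈ 6470 m/s.

Δv ≈ 6470 m/s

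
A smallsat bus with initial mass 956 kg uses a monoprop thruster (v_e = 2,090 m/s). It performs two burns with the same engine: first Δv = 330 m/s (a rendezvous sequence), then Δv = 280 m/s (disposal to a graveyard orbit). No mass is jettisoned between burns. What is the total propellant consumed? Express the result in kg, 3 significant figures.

After the first burn: m = 956 × exp(−330/2090.0) = 956 × 0.85394 = 816.367 kg.
After the second burn: m = 816.367 × exp(−280/2090.0) = 816.367 × 0.87462 = 714.011 kg.
Total propellant = m₀ − m_final = 956 − 714.011 = 241.989 kg.

total propellant consumed ≈ 242 kg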